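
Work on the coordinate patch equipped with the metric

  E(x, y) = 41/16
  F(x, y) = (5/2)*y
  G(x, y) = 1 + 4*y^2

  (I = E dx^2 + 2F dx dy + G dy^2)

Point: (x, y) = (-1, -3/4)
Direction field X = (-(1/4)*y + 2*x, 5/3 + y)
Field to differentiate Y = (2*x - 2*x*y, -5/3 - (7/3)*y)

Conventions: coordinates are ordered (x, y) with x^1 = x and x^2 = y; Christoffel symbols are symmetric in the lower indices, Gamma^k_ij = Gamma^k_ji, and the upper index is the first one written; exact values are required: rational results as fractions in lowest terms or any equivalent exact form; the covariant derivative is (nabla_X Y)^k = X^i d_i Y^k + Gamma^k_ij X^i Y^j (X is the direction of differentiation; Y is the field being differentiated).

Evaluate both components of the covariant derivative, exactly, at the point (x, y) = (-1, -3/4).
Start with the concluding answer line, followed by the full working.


Answer: (nabla_X Y)^x = -9013/2016, (nabla_X Y)^y = -551/252

E = 41/16, F = -15/8, G = 13/4 at the point
E_x = 0, E_y = 0, F_x = 0, F_y = 5/2, G_x = 0, G_y = -6
EG - F^2 = 77/16;  g^inv = (16/77) * [[13/4, 15/8], [15/8, 41/16]]
first-kind symbols [ij,l] = (1/2)(d_i g_jl + d_j g_il - d_l g_ij): [xx,x] = E_x/2 = 0, [xx,y] = F_x - E_y/2 = 0, [xy,x] = E_y/2 = 0, [xy,y] = G_x/2 = 0, [yy,x] = F_y - G_x/2 = 5/2, [yy,y] = G_y/2 = -3
Gamma^x_ij = (G*[ij,x] - F*[ij,y])/(EG - F^2), Gamma^y_ij = (E*[ij,y] - F*[ij,x])/(EG - F^2)
Gamma_xxx = 0, Gamma_xxy = 0, Gamma_xyy = 40/77, Gamma_yxx = 0, Gamma_yxy = 0, Gamma_yyy = -48/77
X = (-29/16, 11/12), Y = (-7/2, 1/12) at the point


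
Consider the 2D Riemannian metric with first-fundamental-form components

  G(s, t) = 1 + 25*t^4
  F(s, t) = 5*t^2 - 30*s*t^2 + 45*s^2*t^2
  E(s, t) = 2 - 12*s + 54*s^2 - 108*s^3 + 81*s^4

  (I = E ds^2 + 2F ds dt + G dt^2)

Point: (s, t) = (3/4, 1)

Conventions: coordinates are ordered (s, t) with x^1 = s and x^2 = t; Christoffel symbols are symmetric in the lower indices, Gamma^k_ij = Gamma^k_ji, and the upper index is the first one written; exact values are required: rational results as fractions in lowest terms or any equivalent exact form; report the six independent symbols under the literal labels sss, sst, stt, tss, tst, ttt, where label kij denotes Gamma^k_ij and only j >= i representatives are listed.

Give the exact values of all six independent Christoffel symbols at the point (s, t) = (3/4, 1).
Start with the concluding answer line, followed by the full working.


Answer: Gamma_sss = 1000/2427, Gamma_sst = 0, Gamma_stt = 4000/7281, Gamma_tss = 3200/2427, Gamma_tst = 0, Gamma_ttt = 12800/7281

E = 881/256, F = 125/16, G = 26 at the point
E_s = 375/16, E_t = 0, F_s = 75/2, F_t = 125/8, G_s = 0, G_t = 100
EG - F^2 = 7281/256;  g^inv = (256/7281) * [[26, -125/16], [-125/16, 881/256]]
first-kind symbols [ij,l] = (1/2)(d_i g_jl + d_j g_il - d_l g_ij): [ss,s] = E_s/2 = 375/32, [ss,t] = F_s - E_t/2 = 75/2, [st,s] = E_t/2 = 0, [st,t] = G_s/2 = 0, [tt,s] = F_t - G_s/2 = 125/8, [tt,t] = G_t/2 = 50
Gamma^s_ij = (G*[ij,s] - F*[ij,t])/(EG - F^2), Gamma^t_ij = (E*[ij,t] - F*[ij,s])/(EG - F^2)


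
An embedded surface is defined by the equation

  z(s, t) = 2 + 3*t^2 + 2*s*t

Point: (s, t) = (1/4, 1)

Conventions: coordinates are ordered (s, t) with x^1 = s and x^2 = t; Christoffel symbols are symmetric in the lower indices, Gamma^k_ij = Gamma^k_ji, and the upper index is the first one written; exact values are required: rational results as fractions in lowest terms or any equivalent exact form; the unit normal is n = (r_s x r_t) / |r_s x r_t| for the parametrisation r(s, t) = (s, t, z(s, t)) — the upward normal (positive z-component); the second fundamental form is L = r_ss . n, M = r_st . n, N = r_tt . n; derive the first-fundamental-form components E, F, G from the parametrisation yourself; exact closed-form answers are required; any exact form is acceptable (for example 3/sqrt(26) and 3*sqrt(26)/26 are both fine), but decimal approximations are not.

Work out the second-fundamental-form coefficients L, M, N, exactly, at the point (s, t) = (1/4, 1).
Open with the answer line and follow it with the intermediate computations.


Answer: L = 0, M = 4*sqrt(21)/63, N = 4*sqrt(21)/21

z_s = 2, z_t = 13/2, z_ss = 0, z_st = 2, z_tt = 6
E = 5, F = 13, G = 173/4; answer radicand W^2 = 189/4
unnormalised second-form numerators: l = 0, m = 2, n = 6; L = l/sqrt(189/4), and similarly M = m/sqrt(W^2), N = n/sqrt(W^2)


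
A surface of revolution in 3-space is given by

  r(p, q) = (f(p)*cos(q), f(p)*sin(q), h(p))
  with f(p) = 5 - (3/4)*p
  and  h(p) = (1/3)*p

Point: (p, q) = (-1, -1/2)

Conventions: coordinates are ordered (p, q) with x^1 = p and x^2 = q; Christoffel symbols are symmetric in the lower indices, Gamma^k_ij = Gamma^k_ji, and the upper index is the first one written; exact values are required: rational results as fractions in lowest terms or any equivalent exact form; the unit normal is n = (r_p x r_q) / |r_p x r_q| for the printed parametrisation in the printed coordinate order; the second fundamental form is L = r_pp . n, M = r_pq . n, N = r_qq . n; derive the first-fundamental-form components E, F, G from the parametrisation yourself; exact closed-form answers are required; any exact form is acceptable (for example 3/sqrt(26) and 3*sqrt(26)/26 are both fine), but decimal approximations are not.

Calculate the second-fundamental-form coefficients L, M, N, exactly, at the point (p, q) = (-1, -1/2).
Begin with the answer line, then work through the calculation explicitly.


Answer: L = 0, M = 0, N = 23*sqrt(97)/97

f = 23/4, f' = -3/4, f'' = 0, h' = 1/3, h'' = 0
E = 97/144, F = 0, G = 529/16; answer radicand W^2 = 97/144
unnormalised second-form numerators: l = 0, m = 0, n = 23/12; L = l/sqrt(97/144), and similarly M = m/sqrt(W^2), N = n/sqrt(W^2)


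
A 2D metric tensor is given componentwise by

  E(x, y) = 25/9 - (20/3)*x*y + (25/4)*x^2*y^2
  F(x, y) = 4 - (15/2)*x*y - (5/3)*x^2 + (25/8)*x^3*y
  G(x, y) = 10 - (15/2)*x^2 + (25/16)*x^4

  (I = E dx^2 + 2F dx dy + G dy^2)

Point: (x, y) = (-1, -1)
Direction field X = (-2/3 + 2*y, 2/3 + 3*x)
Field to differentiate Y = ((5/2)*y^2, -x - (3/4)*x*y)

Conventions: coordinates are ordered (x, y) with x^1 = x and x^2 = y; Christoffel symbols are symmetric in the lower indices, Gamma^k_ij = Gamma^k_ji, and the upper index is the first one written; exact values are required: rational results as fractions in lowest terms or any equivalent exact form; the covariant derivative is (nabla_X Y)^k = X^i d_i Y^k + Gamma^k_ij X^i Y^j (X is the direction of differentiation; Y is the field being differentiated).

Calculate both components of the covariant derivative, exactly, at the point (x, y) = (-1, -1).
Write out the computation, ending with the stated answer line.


E = 85/36, F = -49/24, G = 65/16 at the point
E_x = -35/6, E_y = -35/6, F_x = 35/24, F_y = 35/8, G_x = 35/4, G_y = 0
EG - F^2 = 781/144;  g^inv = (144/781) * [[65/16, 49/24], [49/24, 85/36]]
first-kind symbols [ij,l] = (1/2)(d_i g_jl + d_j g_il - d_l g_ij): [xx,x] = E_x/2 = -35/12, [xx,y] = F_x - E_y/2 = 35/8, [xy,x] = E_y/2 = -35/12, [xy,y] = G_x/2 = 35/8, [yy,x] = F_y - G_x/2 = 0, [yy,y] = G_y/2 = 0
Gamma^x_ij = (G*[ij,x] - F*[ij,y])/(EG - F^2), Gamma^y_ij = (E*[ij,y] - F*[ij,x])/(EG - F^2)
Gamma_xxx = -420/781, Gamma_xxy = -420/781, Gamma_xyy = 0, Gamma_yxx = 630/781, Gamma_yxy = 630/781, Gamma_yyy = 0
X = (-8/3, -7/3), Y = (5/2, 1/4) at the point

Answer: (nabla_X Y)^x = 43925/2343, (nabla_X Y)^y = -109693/9372


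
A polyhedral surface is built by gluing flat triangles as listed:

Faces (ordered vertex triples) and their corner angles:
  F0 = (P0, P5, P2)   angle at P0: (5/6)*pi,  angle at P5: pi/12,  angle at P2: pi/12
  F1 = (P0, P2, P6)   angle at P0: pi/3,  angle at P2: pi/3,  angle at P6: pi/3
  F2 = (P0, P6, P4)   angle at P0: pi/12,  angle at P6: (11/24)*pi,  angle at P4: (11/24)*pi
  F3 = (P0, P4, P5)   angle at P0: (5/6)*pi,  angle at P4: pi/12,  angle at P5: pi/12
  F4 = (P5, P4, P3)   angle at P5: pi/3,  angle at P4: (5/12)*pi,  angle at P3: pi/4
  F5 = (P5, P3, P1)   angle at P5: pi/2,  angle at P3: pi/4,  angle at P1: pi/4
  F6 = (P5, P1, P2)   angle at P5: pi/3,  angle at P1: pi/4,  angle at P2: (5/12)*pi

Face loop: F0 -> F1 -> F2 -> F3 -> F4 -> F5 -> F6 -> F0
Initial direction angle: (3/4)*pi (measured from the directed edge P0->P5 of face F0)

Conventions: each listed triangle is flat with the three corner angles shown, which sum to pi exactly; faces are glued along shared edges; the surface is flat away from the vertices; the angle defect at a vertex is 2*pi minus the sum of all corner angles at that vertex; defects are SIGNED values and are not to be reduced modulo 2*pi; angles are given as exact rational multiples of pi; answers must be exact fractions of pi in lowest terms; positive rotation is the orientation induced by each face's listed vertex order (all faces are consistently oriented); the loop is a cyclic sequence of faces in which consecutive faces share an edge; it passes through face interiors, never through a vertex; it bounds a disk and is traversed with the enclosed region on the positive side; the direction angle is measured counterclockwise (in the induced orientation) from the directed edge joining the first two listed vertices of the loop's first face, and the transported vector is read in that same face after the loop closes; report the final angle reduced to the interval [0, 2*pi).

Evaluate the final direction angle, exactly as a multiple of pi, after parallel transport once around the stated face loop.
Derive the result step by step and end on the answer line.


enclosed vertex P0: corner angles sum to (25/12)*pi, defect = 2*pi - (25/12)*pi = -pi/12
enclosed vertex P5: corner angles sum to (4/3)*pi, defect = 2*pi - (4/3)*pi = (2/3)*pi
the final direction is the initial angle plus the enclosed defects, taken mod 2*pi in the induced orientation
final angle = (3/4)*pi + (7/12)*pi = (4/3)*pi (mod 2*pi)

Answer: final direction angle = (4/3)*pi


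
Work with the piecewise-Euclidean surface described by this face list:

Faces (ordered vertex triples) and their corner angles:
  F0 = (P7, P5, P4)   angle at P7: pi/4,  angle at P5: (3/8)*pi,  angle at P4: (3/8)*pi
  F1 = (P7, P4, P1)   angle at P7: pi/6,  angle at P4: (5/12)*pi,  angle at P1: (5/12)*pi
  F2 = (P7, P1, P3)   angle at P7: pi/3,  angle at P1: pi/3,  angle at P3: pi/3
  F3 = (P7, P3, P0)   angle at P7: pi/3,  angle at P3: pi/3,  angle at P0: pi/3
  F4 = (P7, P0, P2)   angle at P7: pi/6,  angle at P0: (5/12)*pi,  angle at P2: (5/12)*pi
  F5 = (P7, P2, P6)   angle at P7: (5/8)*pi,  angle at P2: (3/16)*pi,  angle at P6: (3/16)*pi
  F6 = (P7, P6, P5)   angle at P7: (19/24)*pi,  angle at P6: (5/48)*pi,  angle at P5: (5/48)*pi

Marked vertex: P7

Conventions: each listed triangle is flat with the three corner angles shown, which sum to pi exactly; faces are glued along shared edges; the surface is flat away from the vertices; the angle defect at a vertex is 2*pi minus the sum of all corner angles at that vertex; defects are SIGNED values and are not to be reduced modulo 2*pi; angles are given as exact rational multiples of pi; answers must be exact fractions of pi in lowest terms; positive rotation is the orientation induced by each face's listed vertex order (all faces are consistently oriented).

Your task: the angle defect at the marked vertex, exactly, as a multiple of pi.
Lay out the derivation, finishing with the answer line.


Sum of corner angles at P7: (8/3)*pi
defect = 2*pi - (8/3)*pi

Answer: defect(P7) = (-2/3)*pi


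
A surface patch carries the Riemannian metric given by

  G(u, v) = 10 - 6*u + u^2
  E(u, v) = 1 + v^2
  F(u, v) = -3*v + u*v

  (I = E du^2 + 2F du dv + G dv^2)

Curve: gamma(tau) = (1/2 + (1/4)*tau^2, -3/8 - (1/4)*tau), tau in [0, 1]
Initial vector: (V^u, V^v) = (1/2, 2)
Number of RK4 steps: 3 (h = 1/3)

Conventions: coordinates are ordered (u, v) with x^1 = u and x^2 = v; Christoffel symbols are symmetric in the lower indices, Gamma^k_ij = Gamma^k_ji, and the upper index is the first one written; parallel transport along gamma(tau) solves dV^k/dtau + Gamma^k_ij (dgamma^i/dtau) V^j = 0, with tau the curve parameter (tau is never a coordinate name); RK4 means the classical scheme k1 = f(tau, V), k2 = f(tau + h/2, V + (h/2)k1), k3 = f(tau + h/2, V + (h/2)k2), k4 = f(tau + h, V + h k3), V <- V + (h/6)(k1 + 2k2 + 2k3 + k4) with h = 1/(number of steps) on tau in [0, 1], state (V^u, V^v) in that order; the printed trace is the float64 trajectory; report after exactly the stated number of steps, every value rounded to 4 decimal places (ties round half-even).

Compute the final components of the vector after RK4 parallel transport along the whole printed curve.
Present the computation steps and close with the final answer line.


gamma'(tau) = ((1/2)*tau, -1/4); f(tau, V)^k = -Gamma^k_ij(gamma(tau)) gamma'^i(tau) V^j; h = 1/3; intermediate values shown to 6 dp
curve data and Christoffel symbols at the stage parameters:
  tau = 0.000000: gamma = (0.500000, -0.375000), gamma' = (0.000000, -0.250000); Gamma_uuu = 0.000000, Gamma_uuv = -0.050740, Gamma_uvv = 0.000000, Gamma_vuu = 0.000000, Gamma_vuv = -0.338266, Gamma_vvv = 0.000000
  tau = 0.166667: gamma = (0.506944, -0.416667), gamma' = (0.083333, -0.250000); Gamma_uuu = 0.000000, Gamma_uuv = -0.056391, Gamma_uvv = 0.000000, Gamma_vuu = 0.000000, Gamma_vuv = -0.337404, Gamma_vvv = 0.000000
  tau = 0.333333: gamma = (0.527778, -0.458333), gamma' = (0.166667, -0.250000); Gamma_uuu = 0.000000, Gamma_uuv = -0.062597, Gamma_uvv = 0.000000, Gamma_vuu = 0.000000, Gamma_vuv = -0.337645, Gamma_vvv = 0.000000
  tau = 0.500000: gamma = (0.562500, -0.500000), gamma' = (0.250000, -0.250000); Gamma_uuu = 0.000000, Gamma_uuv = -0.069527, Gamma_uvv = 0.000000, Gamma_vuu = 0.000000, Gamma_vuv = -0.338946, Gamma_vvv = 0.000000
  tau = 0.666667: gamma = (0.611111, -0.541667), gamma' = (0.333333, -0.250000); Gamma_uuu = 0.000000, Gamma_uuv = -0.077379, Gamma_uvv = 0.000000, Gamma_vuu = 0.000000, Gamma_vuv = -0.341260, Gamma_vvv = 0.000000
  tau = 0.833333: gamma = (0.673611, -0.583333), gamma' = (0.416667, -0.250000); Gamma_uuu = 0.000000, Gamma_uuv = -0.086390, Gamma_uvv = 0.000000, Gamma_vuu = 0.000000, Gamma_vuv = -0.344530, Gamma_vvv = 0.000000
  tau = 1.000000: gamma = (0.750000, -0.625000), gamma' = (0.500000, -0.250000); Gamma_uuu = 0.000000, Gamma_uuv = -0.096852, Gamma_uvv = 0.000000, Gamma_vuu = 0.000000, Gamma_vuv = -0.348668, Gamma_vvv = 0.000000
step 0: V^u = 0.5000, V^v = 2.0000
step 1: k1 = (-0.006342, -0.042283), k2 = (0.002331, 0.013950), k3 = (0.002355, 0.014091), k4 = (0.013078, 0.070541); V <- V + (h/6)(k1 + 2k2 + 2k3 + k4): V^u = 0.5009, V^v = 2.0047
step 2: k1 = (0.013076, 0.070531), k2 = (0.026305, 0.128237), k3 = (0.026434, 0.128866), k4 = (0.042955, 0.189441); V <- V + (h/6)(k1 + 2k2 + 2k3 + k4): V^u = 0.5099, V^v = 2.0477
step 3: k1 = (0.042953, 0.189433), k2 = (0.063678, 0.253954), k3 = (0.063991, 0.255201), k4 = (0.090420, 0.325510); V <- V + (h/6)(k1 + 2k2 + 2k3 + k4): V^u = 0.5315, V^v = 2.1329

Answer: V^u = 0.5315, V^v = 2.1329


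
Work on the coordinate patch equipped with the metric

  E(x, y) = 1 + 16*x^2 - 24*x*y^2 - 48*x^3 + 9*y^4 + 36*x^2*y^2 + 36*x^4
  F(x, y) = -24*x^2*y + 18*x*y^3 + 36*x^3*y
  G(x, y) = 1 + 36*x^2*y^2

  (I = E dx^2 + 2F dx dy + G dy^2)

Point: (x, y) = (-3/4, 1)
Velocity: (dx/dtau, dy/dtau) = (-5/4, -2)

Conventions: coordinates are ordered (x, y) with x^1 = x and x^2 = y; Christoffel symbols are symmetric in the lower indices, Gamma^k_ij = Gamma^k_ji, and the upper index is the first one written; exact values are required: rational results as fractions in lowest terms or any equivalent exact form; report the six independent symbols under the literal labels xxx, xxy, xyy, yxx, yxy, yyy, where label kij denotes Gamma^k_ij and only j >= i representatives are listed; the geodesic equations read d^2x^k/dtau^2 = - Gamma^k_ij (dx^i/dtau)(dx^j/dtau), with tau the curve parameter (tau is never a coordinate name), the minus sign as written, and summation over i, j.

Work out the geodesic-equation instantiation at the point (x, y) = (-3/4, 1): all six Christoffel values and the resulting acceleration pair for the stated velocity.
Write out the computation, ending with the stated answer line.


E = 5689/64, F = -675/16, G = 85/4 at the point
E_x = -975/4, E_y = 225/2, F_x = 459/4, F_y = -1107/16, G_x = -54, G_y = 81/2
EG - F^2 = 6985/64;  g^inv = (64/6985) * [[85/4, 675/16], [675/16, 5689/64]]
first-kind symbols [ij,l] = (1/2)(d_i g_jl + d_j g_il - d_l g_ij): [xx,x] = E_x/2 = -975/8, [xx,y] = F_x - E_y/2 = 117/2, [xy,x] = E_y/2 = 225/4, [xy,y] = G_x/2 = -27, [yy,x] = F_y - G_x/2 = -675/16, [yy,y] = G_y/2 = 81/4
Gamma^x_ij = (G*[ij,x] - F*[ij,y])/(EG - F^2), Gamma^y_ij = (E*[ij,y] - F*[ij,x])/(EG - F^2)
Gamma_xxx = -1560/1397, Gamma_xxy = 720/1397, Gamma_xyy = -540/1397, Gamma_yxx = 3744/6985, Gamma_yxy = -1728/6985, Gamma_yyy = 1296/6985
d^2x/dtau^2 = -(Gamma_xxx*(-5/4)^2 + 2*Gamma_xxy*(-5/4)*(-2) + Gamma_xyy*(-2)^2) = 1995/2794
d^2y/dtau^2 = -(Gamma_yxx*(-5/4)^2 + 2*Gamma_yxy*(-5/4)*(-2) + Gamma_yyy*(-2)^2) = -2394/6985

Answer: Gamma_xxx = -1560/1397, Gamma_xxy = 720/1397, Gamma_xyy = -540/1397, Gamma_yxx = 3744/6985, Gamma_yxy = -1728/6985, Gamma_yyy = 1296/6985; accelerations (d^2x/dtau^2, d^2y/dtau^2) = (1995/2794, -2394/6985)


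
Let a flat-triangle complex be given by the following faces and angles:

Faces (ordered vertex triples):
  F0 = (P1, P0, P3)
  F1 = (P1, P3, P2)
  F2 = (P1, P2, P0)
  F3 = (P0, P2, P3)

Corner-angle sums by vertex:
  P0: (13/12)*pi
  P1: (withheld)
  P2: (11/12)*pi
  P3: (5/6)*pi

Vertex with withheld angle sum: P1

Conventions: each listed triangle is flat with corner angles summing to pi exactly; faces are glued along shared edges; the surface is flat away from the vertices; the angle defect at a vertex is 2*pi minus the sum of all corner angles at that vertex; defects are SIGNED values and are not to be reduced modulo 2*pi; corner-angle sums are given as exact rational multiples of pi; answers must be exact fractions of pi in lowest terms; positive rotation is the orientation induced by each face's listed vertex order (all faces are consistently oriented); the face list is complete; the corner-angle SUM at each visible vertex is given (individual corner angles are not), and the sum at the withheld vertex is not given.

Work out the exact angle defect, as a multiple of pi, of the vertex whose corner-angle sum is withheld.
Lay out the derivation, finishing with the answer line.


V = 4, E = 6, F = 4; chi = V - E + F = 2
Gauss-Bonnet: total defect = 2*pi*chi = 4*pi; visible defects sum to (19/6)*pi

Answer: defect(P1) = (5/6)*pi


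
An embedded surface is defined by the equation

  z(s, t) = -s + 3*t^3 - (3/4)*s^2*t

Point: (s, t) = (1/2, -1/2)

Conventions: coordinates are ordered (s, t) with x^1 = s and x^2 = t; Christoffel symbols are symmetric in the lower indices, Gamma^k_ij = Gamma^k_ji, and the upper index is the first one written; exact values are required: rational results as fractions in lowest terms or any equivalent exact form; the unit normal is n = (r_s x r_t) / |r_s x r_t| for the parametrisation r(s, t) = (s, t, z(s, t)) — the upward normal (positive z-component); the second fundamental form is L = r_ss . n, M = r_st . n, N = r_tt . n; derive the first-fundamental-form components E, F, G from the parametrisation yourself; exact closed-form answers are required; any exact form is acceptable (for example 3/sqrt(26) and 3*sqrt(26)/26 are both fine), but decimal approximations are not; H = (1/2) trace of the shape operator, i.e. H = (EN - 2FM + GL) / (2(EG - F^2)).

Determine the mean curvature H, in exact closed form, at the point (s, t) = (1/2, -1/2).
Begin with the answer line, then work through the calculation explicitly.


Answer: H = -1266*sqrt(5)/7225

z_s = -5/8, z_t = 33/16, z_ss = 3/4, z_st = -3/4, z_tt = -9
E = 89/64, F = -165/128, G = 1345/256; answer radicand W^2 = 1445/256
unnormalised second-form numerators: l = 3/4, m = -3/4, n = -9; L = l/sqrt(1445/256), and similarly M = m/sqrt(W^2), N = n/sqrt(W^2)
H = (E*n - 2*F*m + G*l) / (2*(EG - F^2)*sqrt(W^2)); E*n - 2*F*m + G*l = -10761/1024, EG - F^2 = 1445/256, so H = (-633/680)/sqrt(1445/256)


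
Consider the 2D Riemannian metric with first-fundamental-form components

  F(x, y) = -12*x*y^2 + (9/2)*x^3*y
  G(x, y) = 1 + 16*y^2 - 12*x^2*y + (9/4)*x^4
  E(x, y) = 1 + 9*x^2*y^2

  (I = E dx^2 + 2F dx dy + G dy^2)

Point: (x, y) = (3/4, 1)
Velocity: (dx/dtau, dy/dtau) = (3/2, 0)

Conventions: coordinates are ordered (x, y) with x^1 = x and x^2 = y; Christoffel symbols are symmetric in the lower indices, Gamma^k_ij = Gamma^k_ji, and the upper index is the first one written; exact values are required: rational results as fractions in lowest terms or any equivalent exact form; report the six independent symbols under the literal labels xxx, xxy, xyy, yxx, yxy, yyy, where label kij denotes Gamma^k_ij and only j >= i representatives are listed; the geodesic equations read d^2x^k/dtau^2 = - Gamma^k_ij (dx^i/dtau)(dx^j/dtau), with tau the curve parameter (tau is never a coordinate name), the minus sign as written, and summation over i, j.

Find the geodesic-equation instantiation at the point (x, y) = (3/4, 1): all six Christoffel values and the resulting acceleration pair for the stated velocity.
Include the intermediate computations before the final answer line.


E = 97/16, F = -909/128, G = 11225/1024 at the point
E_x = 27/2, E_y = 81/8, F_x = -141/32, F_y = -2061/128, G_x = -909/64, G_y = 101/4
EG - F^2 = 16409/1024;  g^inv = (1024/16409) * [[11225/1024, 909/128], [909/128, 97/16]]
first-kind symbols [ij,l] = (1/2)(d_i g_jl + d_j g_il - d_l g_ij): [xx,x] = E_x/2 = 27/4, [xx,y] = F_x - E_y/2 = -303/32, [xy,x] = E_y/2 = 81/16, [xy,y] = G_x/2 = -909/128, [yy,x] = F_y - G_x/2 = -9, [yy,y] = G_y/2 = 101/8
Gamma^x_ij = (G*[ij,x] - F*[ij,y])/(EG - F^2), Gamma^y_ij = (E*[ij,y] - F*[ij,x])/(EG - F^2)
Gamma_xxx = 6912/16409, Gamma_xxy = 5184/16409, Gamma_xyy = -9216/16409, Gamma_yxx = -9696/16409, Gamma_yxy = -7272/16409, Gamma_yyy = 12928/16409
d^2x/dtau^2 = -(Gamma_xxx*(3/2)^2 + 2*Gamma_xxy*(3/2)*(0) + Gamma_xyy*(0)^2) = -15552/16409
d^2y/dtau^2 = -(Gamma_yxx*(3/2)^2 + 2*Gamma_yxy*(3/2)*(0) + Gamma_yyy*(0)^2) = 21816/16409

Answer: Gamma_xxx = 6912/16409, Gamma_xxy = 5184/16409, Gamma_xyy = -9216/16409, Gamma_yxx = -9696/16409, Gamma_yxy = -7272/16409, Gamma_yyy = 12928/16409; accelerations (d^2x/dtau^2, d^2y/dtau^2) = (-15552/16409, 21816/16409)


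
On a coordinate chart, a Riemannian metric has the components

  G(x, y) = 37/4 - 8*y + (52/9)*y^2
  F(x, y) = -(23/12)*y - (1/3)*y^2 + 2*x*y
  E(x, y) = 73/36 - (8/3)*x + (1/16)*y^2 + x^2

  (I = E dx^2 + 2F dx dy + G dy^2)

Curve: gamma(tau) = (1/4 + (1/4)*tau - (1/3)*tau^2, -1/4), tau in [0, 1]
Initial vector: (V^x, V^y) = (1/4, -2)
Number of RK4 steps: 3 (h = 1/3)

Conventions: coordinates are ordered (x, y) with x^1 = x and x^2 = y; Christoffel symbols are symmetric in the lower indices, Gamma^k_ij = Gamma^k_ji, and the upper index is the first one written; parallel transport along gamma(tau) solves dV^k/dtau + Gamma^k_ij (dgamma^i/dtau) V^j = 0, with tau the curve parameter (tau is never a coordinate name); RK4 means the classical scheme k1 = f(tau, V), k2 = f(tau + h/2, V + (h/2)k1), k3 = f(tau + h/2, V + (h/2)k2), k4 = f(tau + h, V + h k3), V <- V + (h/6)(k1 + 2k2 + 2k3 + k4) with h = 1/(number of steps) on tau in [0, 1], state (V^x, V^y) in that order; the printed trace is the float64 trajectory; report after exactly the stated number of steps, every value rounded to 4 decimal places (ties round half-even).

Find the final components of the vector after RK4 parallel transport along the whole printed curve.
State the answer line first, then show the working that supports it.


Answer: V^x = 0.2368, V^y = -2.0004

gamma'(tau) = (1/4 - (2/3)*tau, 0); f(tau, V)^k = -Gamma^k_ij(gamma(tau)) gamma'^i(tau) V^j; h = 1/3; intermediate values shown to 6 dp
curve data and Christoffel symbols at the stage parameters:
  tau = 0.000000: gamma = (0.250000, -0.250000), gamma' = (0.250000, 0.000000); Gamma_xxx = -0.754208, Gamma_xxy = -0.011019, Gamma_xyy = -0.771326, Gamma_yxx = -0.020065, Gamma_yxy = 0.000316, Gamma_yyy = -0.446756
  tau = 0.166667: gamma = (0.282407, -0.250000), gamma' = (0.138889, 0.000000); Gamma_xxx = -0.768841, Gamma_xxy = -0.011577, Gamma_xyy = -0.767942, Gamma_yxx = -0.020717, Gamma_yxy = 0.000316, Gamma_yyy = -0.447925
  tau = 0.333333: gamma = (0.296296, -0.250000), gamma' = (0.027778, 0.000000); Gamma_xxx = -0.775205, Gamma_xxy = -0.011828, Gamma_xyy = -0.766019, Gamma_yxx = -0.021007, Gamma_yxy = 0.000316, Gamma_yyy = -0.448436
  tau = 0.500000: gamma = (0.291667, -0.250000), gamma' = (-0.083333, 0.000000); Gamma_xxx = -0.773078, Gamma_xxy = -0.011743, Gamma_xyy = -0.766693, Gamma_yxx = -0.020910, Gamma_yxy = 0.000316, Gamma_yyy = -0.448265
  tau = 0.666667: gamma = (0.268519, -0.250000), gamma' = (-0.194444, 0.000000); Gamma_xxx = -0.762531, Gamma_xxy = -0.011333, Gamma_xyy = -0.769574, Gamma_yxx = -0.020434, Gamma_yxy = 0.000316, Gamma_yyy = -0.447420
  tau = 0.833333: gamma = (0.226852, -0.250000), gamma' = (-0.305556, 0.000000); Gamma_xxx = -0.743952, Gamma_xxy = -0.010644, Gamma_xyy = -0.772887, Gamma_yxx = -0.019617, Gamma_yxy = 0.000316, Gamma_yyy = -0.445941
  tau = 1.000000: gamma = (0.166667, -0.250000), gamma' = (-0.416667, 0.000000); Gamma_xxx = -0.718085, Gamma_xxy = -0.009748, Gamma_xyy = -0.774112, Gamma_yxx = -0.018525, Gamma_yxy = 0.000315, Gamma_yyy = -0.443898
step 0: V^x = 0.2500, V^y = -2.0000
step 1: k1 = (0.041628, 0.001412), k2 = (0.024221, 0.000827), k3 = (0.023911, 0.000819), k4 = (0.004898, 0.000168); V <- V + (h/6)(k1 + 2k2 + 2k3 + k4): V^x = 0.2579, V^y = -1.9997
step 2: k1 = (0.004897, 0.000168), k2 = (-0.014713, -0.000504), k3 = (-0.014502, -0.000498), k4 = (-0.033120, -0.001129); V <- V + (h/6)(k1 + 2k2 + 2k3 + k4): V^x = 0.2531, V^y = -1.9999
step 3: k1 = (-0.033123, -0.001129), k2 = (-0.049779, -0.001677), k3 = (-0.049147, -0.001661), k4 = (-0.062707, -0.002090); V <- V + (h/6)(k1 + 2k2 + 2k3 + k4): V^x = 0.2368, V^y = -2.0004


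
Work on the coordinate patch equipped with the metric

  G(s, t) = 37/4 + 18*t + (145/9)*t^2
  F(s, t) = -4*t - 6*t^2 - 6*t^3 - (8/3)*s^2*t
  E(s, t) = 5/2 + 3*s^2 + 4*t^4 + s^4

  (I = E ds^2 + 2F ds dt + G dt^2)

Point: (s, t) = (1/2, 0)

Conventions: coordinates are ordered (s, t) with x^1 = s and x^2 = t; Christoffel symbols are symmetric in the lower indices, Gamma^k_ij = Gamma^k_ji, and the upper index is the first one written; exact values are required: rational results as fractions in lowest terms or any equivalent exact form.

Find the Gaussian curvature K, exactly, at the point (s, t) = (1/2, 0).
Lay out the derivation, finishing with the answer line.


E = 53/16, F = 0, G = 37/4, EG - F^2 = 1961/64 at the point
E_s = 7/2, E_t = 0, F_s = 0, F_t = -14/3, G_s = 0, G_t = 18
E_tt = 0, F_st = -8/3, G_ss = 0
Compute both Brioschi determinants and normalise by (EG - F^2)^2.
M1 = [[-E_tt/2 + F_st - G_ss/2, E_s/2, F_s - E_t/2], [F_t - G_s/2, E, F], [G_t/2, F, G]] = [[-8/3, 7/4, 0], [-14/3, 53/16, 0], [9, 0, 37/4]]; det M1 = -37/6
M2 = [[0, E_t/2, G_s/2], [E_t/2, E, F], [G_s/2, F, G]] = [[0, 0, 0], [0, 53/16, 0], [0, 0, 37/4]]; det M2 = 0
det M1 - det M2 = -37/6; K = -37/6 / (1961/64)^2 = -2048/311799

Answer: K = -2048/311799


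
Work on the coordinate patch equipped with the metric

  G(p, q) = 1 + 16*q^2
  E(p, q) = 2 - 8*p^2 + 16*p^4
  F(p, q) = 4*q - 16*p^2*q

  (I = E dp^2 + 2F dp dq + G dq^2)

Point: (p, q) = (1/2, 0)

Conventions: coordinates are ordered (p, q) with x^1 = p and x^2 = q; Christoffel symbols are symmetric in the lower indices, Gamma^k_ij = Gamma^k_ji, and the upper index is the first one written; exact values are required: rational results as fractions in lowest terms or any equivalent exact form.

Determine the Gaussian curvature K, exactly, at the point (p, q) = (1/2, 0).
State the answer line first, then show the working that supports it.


Answer: K = -16

E = 1, F = 0, G = 1, EG - F^2 = 1 at the point
E_p = 0, E_q = 0, F_p = 0, F_q = 0, G_p = 0, G_q = 0
E_qq = 0, F_pq = -16, G_pp = 0
Evaluate Brioschi's two determinant matrices M1, M2 and divide by (EG - F^2)^2.
M1 = [[-E_qq/2 + F_pq - G_pp/2, E_p/2, F_p - E_q/2], [F_q - G_p/2, E, F], [G_q/2, F, G]] = [[-16, 0, 0], [0, 1, 0], [0, 0, 1]]; det M1 = -16
M2 = [[0, E_q/2, G_p/2], [E_q/2, E, F], [G_p/2, F, G]] = [[0, 0, 0], [0, 1, 0], [0, 0, 1]]; det M2 = 0
det M1 - det M2 = -16; K = -16 / (1)^2 = -16


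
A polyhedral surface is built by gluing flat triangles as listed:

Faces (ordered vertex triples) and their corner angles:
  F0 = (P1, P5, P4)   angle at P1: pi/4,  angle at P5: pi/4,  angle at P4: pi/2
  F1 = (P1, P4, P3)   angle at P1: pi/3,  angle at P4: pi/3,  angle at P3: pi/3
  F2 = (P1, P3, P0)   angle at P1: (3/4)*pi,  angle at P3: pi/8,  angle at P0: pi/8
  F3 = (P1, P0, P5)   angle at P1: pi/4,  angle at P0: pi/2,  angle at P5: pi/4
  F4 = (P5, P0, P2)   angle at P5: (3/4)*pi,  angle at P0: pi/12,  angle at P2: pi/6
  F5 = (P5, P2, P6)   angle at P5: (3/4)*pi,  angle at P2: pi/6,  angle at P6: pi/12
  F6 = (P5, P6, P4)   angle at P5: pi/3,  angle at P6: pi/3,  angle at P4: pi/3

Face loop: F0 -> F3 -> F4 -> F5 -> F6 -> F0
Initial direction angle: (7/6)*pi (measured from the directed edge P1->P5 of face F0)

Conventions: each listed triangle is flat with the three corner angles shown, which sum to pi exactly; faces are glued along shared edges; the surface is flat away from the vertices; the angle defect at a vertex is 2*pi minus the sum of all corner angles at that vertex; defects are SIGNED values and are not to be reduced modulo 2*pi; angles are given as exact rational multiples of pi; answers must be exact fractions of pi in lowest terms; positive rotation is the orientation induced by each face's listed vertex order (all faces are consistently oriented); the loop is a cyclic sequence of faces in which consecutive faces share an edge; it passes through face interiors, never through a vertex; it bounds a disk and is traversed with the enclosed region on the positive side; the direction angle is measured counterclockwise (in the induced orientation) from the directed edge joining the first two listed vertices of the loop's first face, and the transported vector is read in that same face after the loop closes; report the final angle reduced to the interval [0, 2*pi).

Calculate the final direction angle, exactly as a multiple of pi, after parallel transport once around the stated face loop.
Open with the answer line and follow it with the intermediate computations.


Answer: final direction angle = (5/6)*pi

enclosed vertex P5: corner angles sum to (7/3)*pi, defect = 2*pi - (7/3)*pi = -pi/3
the final direction is the initial angle plus the enclosed defects, taken mod 2*pi in the induced orientation
final angle = (7/6)*pi - pi/3 = (5/6)*pi (mod 2*pi)


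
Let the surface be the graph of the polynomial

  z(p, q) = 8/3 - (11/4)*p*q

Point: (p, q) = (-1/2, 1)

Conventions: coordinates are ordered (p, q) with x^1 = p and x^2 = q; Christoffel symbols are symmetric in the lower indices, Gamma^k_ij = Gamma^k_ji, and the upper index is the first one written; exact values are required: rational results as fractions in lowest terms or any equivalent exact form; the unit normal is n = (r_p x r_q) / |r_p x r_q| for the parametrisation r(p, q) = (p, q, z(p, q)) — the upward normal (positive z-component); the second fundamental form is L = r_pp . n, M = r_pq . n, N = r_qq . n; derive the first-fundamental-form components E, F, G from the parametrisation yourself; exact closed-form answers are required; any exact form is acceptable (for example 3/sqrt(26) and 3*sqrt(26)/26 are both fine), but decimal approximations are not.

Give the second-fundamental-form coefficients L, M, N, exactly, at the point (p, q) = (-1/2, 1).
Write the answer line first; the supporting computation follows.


Answer: L = 0, M = -22*sqrt(669)/669, N = 0

z_p = -11/4, z_q = 11/8, z_pp = 0, z_pq = -11/4, z_qq = 0
E = 137/16, F = -121/32, G = 185/64; answer radicand W^2 = 669/64
unnormalised second-form numerators: l = 0, m = -11/4, n = 0; L = l/sqrt(669/64), and similarly M = m/sqrt(W^2), N = n/sqrt(W^2)


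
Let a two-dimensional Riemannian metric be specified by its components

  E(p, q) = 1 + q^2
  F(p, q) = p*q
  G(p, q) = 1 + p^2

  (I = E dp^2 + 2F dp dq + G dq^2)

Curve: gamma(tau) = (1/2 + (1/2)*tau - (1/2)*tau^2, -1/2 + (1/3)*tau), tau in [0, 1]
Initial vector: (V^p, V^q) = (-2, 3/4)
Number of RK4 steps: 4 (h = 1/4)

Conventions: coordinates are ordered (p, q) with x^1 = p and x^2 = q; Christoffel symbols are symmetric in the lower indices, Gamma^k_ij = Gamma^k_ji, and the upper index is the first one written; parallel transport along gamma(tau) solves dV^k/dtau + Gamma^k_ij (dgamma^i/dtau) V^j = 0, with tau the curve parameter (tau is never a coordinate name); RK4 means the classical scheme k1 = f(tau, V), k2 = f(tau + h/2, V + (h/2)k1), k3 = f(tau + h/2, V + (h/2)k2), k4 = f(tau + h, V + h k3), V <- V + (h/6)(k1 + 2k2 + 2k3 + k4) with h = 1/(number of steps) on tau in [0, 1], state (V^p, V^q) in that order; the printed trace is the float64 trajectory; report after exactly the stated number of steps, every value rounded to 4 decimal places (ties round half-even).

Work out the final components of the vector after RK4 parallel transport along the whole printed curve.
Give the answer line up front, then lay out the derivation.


Answer: V^p = -2.1457, V^q = 1.0391

gamma'(tau) = (1/2 - tau, 1/3); f(tau, V)^k = -Gamma^k_ij(gamma(tau)) gamma'^i(tau) V^j; h = 1/4; intermediate values shown to 6 dp
curve data and Christoffel symbols at the stage parameters:
  tau = 0.000000: gamma = (0.500000, -0.500000), gamma' = (0.500000, 0.333333); Gamma_ppp = 0.000000, Gamma_ppq = -0.333333, Gamma_pqq = 0.000000, Gamma_qpp = 0.000000, Gamma_qpq = 0.333333, Gamma_qqq = 0.000000
  tau = 0.125000: gamma = (0.554688, -0.458333), gamma' = (0.375000, 0.333333); Gamma_ppp = 0.000000, Gamma_ppq = -0.301983, Gamma_pqq = 0.000000, Gamma_qpp = 0.000000, Gamma_qpq = 0.365468, Gamma_qqq = 0.000000
  tau = 0.250000: gamma = (0.593750, -0.416667), gamma' = (0.250000, 0.333333); Gamma_ppp = 0.000000, Gamma_ppq = -0.273018, Gamma_pqq = 0.000000, Gamma_qpp = 0.000000, Gamma_qpq = 0.389051, Gamma_qqq = 0.000000
  tau = 0.375000: gamma = (0.617188, -0.375000), gamma' = (0.125000, 0.333333); Gamma_ppp = 0.000000, Gamma_ppq = -0.246460, Gamma_pqq = 0.000000, Gamma_qpp = 0.000000, Gamma_qpq = 0.405632, Gamma_qqq = 0.000000
  tau = 0.500000: gamma = (0.625000, -0.333333), gamma' = (0.000000, 0.333333); Gamma_ppp = 0.000000, Gamma_ppq = -0.221965, Gamma_pqq = 0.000000, Gamma_qpp = 0.000000, Gamma_qpq = 0.416185, Gamma_qqq = 0.000000
  tau = 0.625000: gamma = (0.617188, -0.291667), gamma' = (-0.125000, 0.333333); Gamma_ppp = 0.000000, Gamma_ppq = -0.198955, Gamma_pqq = 0.000000, Gamma_qpp = 0.000000, Gamma_qpq = 0.421004, Gamma_qqq = 0.000000
  tau = 0.750000: gamma = (0.593750, -0.250000), gamma' = (-0.250000, 0.333333); Gamma_ppp = 0.000000, Gamma_ppq = -0.176674, Gamma_pqq = 0.000000, Gamma_qpp = 0.000000, Gamma_qpq = 0.419600, Gamma_qqq = 0.000000
  tau = 0.875000: gamma = (0.554688, -0.208333), gamma' = (-0.375000, 0.333333); Gamma_ppp = 0.000000, Gamma_ppq = -0.154198, Gamma_pqq = 0.000000, Gamma_qpp = 0.000000, Gamma_qpq = 0.410551, Gamma_qqq = 0.000000
  tau = 1.000000: gamma = (0.500000, -0.166667), gamma' = (-0.500000, 0.333333); Gamma_ppp = 0.000000, Gamma_ppq = -0.130435, Gamma_pqq = 0.000000, Gamma_qpp = 0.000000, Gamma_qpq = 0.391304, Gamma_qqq = 0.000000
step 0: V^p = -2.0000, V^q = 0.7500
step 1: k1 = (-0.097222, 0.097222), k2 = (-0.116236, 0.140672), k3 = (-0.115860, 0.140217), k4 = (-0.131065, 0.186767); V <- V + (h/6)(k1 + 2k2 + 2k3 + k4): V^p = -2.0289, V^q = 0.7852
step 2: k1 = (-0.131042, 0.186734), k2 = (-0.143112, 0.235539), k3 = (-0.143048, 0.235434), k4 = (-0.152758, 0.286421); V <- V + (h/6)(k1 + 2k2 + 2k3 + k4): V^p = -2.0645, V^q = 0.8442
step 3: k1 = (-0.152751, 0.286408), k2 = (-0.160068, 0.338715), k3 = (-0.160291, 0.339187), k4 = (-0.164975, 0.391815); V <- V + (h/6)(k1 + 2k2 + 2k3 + k4): V^p = -2.1045, V^q = 0.9290
step 4: k1 = (-0.164965, 0.391791), k2 = (-0.165775, 0.441376), k3 = (-0.166139, 0.442344), k4 = (-0.161100, 0.483301); V <- V + (h/6)(k1 + 2k2 + 2k3 + k4): V^p = -2.1457, V^q = 1.0391


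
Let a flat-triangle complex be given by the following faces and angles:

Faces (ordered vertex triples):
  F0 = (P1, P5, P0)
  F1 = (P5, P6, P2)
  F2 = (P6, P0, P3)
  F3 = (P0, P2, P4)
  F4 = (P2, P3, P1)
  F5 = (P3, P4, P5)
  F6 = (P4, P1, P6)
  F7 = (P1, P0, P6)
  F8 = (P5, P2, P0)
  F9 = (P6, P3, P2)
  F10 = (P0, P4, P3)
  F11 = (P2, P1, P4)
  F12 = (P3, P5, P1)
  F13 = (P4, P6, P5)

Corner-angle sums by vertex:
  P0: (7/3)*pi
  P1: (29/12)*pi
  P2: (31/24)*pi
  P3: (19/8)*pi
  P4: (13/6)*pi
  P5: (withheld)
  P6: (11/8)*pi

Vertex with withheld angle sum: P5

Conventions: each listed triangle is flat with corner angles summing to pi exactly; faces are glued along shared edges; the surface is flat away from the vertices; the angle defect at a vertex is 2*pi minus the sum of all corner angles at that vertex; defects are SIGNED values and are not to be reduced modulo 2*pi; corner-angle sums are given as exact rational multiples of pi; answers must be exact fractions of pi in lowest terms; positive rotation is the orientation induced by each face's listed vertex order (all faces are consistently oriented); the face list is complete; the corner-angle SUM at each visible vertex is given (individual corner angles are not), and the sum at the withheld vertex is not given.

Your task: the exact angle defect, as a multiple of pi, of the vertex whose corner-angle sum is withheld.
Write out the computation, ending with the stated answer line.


V = 7, E = 21, F = 14; chi = V - E + F = 0
Gauss-Bonnet: total defect = 2*pi*chi = 0; visible defects sum to pi/24

Answer: defect(P5) = -pi/24


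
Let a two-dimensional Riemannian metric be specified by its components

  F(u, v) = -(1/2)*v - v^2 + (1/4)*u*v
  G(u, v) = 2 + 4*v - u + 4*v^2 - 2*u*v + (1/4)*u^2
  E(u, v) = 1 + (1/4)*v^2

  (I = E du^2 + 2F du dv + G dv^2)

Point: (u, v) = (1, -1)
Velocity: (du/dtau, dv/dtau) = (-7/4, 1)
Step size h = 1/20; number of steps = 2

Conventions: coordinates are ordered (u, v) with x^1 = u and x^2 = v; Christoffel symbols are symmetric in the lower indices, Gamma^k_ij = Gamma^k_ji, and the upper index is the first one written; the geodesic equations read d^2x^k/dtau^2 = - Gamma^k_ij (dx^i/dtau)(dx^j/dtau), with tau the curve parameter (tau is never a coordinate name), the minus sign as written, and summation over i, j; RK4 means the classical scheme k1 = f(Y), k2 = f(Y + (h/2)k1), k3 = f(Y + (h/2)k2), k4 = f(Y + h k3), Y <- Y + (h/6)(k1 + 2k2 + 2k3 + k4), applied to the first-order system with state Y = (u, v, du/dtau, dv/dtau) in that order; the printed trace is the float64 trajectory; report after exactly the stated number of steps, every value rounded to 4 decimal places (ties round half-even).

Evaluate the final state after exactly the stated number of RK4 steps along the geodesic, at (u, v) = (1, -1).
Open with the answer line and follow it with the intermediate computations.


Answer: u = 0.8219, v = -0.8910, du/dtau = -1.8176, dv/dtau = 1.1918

f(Y) = (du/dtau, dv/dtau, -Gamma^u_ij Y'^i Y'^j, -Gamma^v_ij Y'^i Y'^j) with the Gammas evaluated at the stage position; h = 0.050000; intermediate values shown to 6 dp
step 0: u = 1.0000, v = -1.0000, du/dtau = -1.7500, dv/dtau = 1.0000
step 1:
  k1: at (u, v) = (1.000000, -1.000000), (du/dtau, dv/dtau) = (-1.750000, 1.000000); Gamma_uuu = 0.000000, Gamma_uuv = -0.071429, Gamma_uvv = 0.285714, Gamma_vuu = 0.000000, Gamma_vuv = 0.214286, Gamma_vvv = -0.857143; k1 = (-1.750000, 1.000000, -0.535714, 1.607143)
  k2: at (u, v) = (0.956250, -0.975000), (du/dtau, dv/dtau) = (-1.763393, 1.040179); Gamma_uuu = 0.000000, Gamma_uuv = -0.074378, Gamma_uvv = 0.297510, Gamma_vuu = 0.000000, Gamma_vuv = 0.217888, Gamma_vvv = -0.871553; k2 = (-1.763393, 1.040179, -0.594751, 1.742315)
  k3: at (u, v) = (0.955915, -0.973996), (du/dtau, dv/dtau) = (-1.764869, 1.043558); Gamma_uuu = 0.000000, Gamma_uuv = -0.074453, Gamma_uvv = 0.297813, Gamma_vuu = 0.000000, Gamma_vuv = 0.218002, Gamma_vvv = -0.872007; k3 = (-1.764869, 1.043558, -0.598569, 1.752634)
  k4: at (u, v) = (0.911757, -0.947822), (du/dtau, dv/dtau) = (-1.779928, 1.087632); Gamma_uuu = 0.000000, Gamma_uuv = -0.077660, Gamma_uvv = 0.310639, Gamma_vuu = 0.000000, Gamma_vuv = 0.221474, Gamma_vvv = -0.885894; k4 = (-1.779928, 1.087632, -0.668151, 1.905467)
  Y <- Y + (h/6)(k1 + 2k2 + 2k3 + k4): u = 0.9118, v = -0.9479, du/dtau = -1.7799, dv/dtau = 1.0875
step 2:
  k1: at (u, v) = (0.911780, -0.947874), (du/dtau, dv/dtau) = (-1.779921, 1.087521); Gamma_uuu = 0.000000, Gamma_uuv = -0.077655, Gamma_uvv = 0.310621, Gamma_vuu = 0.000000, Gamma_vuv = 0.221468, Gamma_vvv = -0.885872; k1 = (-1.779921, 1.087521, -0.668008, 1.905115)
  k2: at (u, v) = (0.867282, -0.920686), (du/dtau, dv/dtau) = (-1.796621, 1.135149); Gamma_uuu = 0.000000, Gamma_uuv = -0.081116, Gamma_uvv = 0.324462, Gamma_vuu = 0.000000, Gamma_vuv = 0.224666, Gamma_vvv = -0.898664; k2 = (-1.796621, 1.135149, -0.748950, 2.074367)
  k3: at (u, v) = (0.866864, -0.919495), (du/dtau, dv/dtau) = (-1.798645, 1.139380); Gamma_uuu = 0.000000, Gamma_uuv = -0.081215, Gamma_uvv = 0.324861, Gamma_vuu = 0.000000, Gamma_vuv = 0.224776, Gamma_vvv = -0.899103; k3 = (-1.798645, 1.139380, -0.754605, 2.088487)
  k4: at (u, v) = (0.821847, -0.890905), (du/dtau, dv/dtau) = (-1.817651, 1.191945); Gamma_uuu = 0.000000, Gamma_uuv = -0.084976, Gamma_uvv = 0.339905, Gamma_vuu = 0.000000, Gamma_vuv = 0.227530, Gamma_vvv = -0.910122; k4 = (-1.817651, 1.191945, -0.851123, 2.278949)
  Y <- Y + (h/6)(k1 + 2k2 + 2k3 + k4): u = 0.8219, v = -0.8910, du/dtau = -1.8176, dv/dtau = 1.1918
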